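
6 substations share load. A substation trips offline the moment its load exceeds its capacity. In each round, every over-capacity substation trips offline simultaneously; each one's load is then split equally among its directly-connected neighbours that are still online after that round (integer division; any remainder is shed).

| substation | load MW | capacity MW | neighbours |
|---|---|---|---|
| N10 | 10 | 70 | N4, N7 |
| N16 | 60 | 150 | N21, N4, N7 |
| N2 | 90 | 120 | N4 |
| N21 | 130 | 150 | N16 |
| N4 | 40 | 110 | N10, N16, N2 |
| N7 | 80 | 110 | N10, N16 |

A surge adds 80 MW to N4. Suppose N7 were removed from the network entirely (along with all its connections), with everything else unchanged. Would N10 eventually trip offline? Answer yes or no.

no

With N7 removed:
Round 1 — N4 at 120 > 110. N4 trips offline.
  N4 sheds 120 MW to N10, N16, N2: 40 each.
    N10: 10+40 = 50 ≤ 70
    N16: 60+40 = 100 ≤ 150
    N2: 90+40 = 130 > 120
Round 2 — N2 trips offline.
  N2 sheds 130 MW: no online neighbours, lost.
No further trips.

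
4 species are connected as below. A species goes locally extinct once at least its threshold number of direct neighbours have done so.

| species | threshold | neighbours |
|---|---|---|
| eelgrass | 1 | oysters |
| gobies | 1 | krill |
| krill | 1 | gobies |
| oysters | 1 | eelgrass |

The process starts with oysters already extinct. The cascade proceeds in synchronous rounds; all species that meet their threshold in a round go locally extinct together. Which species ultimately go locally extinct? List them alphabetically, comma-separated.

eelgrass, oysters

Round 1 — oysters goes locally extinct (initial).
Round 2 — checking thresholds:
  eelgrass: 1 of 1 neighbours ≥ 1, goes locally extinct.
Round 3 — no new extinctions; cascade stops.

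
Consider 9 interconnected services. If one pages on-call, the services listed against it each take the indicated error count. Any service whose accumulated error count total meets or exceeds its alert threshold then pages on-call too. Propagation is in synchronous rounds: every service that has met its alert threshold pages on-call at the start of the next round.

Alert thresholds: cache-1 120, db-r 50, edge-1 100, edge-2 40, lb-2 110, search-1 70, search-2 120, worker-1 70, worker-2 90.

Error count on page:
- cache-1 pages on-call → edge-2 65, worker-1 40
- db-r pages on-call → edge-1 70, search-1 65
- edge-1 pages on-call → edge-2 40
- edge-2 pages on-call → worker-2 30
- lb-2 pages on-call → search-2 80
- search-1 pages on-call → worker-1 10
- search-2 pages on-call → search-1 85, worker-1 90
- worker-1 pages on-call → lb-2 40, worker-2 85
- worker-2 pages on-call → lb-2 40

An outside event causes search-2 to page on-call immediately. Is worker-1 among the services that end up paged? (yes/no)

Round 1 — search-2 pages on-call (initial).
  search-1: +85 → 85 ≥ 70
  worker-1: +90 → 90 ≥ 70
Round 2 — search-1, worker-1 page on-call.
  lb-2: +40 → 40 < 110
  worker-2: +85 → 85 < 90
No further pages.

yes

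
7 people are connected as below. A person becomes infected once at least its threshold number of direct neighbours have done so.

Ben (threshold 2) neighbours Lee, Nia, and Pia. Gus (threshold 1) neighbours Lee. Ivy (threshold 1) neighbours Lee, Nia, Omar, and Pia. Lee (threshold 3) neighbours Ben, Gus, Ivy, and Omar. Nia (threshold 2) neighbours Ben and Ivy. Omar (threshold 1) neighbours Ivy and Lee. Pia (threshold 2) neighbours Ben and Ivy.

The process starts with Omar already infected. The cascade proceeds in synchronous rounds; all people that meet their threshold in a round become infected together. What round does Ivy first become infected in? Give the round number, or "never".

Round 1 — Omar becomes infected (initial).
Round 2 — checking thresholds:
  Ivy: 1 of 4 neighbours ≥ 1, becomes infected.
  Lee: 1 of 4 neighbours < 3, holds.
Round 3 — no new infections; cascade stops.

2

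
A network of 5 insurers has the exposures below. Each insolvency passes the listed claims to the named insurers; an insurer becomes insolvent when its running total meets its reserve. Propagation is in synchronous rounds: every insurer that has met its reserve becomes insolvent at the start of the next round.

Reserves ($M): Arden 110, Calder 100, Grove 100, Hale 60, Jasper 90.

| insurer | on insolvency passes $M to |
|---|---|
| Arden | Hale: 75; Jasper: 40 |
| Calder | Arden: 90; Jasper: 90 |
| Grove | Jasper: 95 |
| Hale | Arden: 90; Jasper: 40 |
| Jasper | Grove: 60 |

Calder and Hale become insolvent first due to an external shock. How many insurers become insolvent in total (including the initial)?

4

Round 1 — Calder, Hale become insolvent (initial).
  Arden: +90+90 → 180 ≥ 110
  Jasper: +90+40 → 130 ≥ 90
Round 2 — Arden, Jasper become insolvent.
  Grove: +60 → 60 < 100
No further insolvencies.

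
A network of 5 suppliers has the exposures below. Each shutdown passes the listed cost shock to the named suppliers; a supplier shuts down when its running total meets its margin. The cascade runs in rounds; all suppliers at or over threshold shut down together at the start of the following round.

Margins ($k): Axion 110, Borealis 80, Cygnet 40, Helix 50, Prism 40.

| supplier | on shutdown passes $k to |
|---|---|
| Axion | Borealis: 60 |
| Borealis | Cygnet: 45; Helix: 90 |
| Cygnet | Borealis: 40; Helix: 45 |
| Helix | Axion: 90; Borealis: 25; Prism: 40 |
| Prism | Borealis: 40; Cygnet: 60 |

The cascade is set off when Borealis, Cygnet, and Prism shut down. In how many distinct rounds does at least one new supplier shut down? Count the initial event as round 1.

2

Round 1 — Borealis, Cygnet, Prism shut down (initial).
  Helix: +90+45 → 135 ≥ 50
Round 2 — Helix shuts down.
  Axion: +90 → 90 < 110
No further shutdowns.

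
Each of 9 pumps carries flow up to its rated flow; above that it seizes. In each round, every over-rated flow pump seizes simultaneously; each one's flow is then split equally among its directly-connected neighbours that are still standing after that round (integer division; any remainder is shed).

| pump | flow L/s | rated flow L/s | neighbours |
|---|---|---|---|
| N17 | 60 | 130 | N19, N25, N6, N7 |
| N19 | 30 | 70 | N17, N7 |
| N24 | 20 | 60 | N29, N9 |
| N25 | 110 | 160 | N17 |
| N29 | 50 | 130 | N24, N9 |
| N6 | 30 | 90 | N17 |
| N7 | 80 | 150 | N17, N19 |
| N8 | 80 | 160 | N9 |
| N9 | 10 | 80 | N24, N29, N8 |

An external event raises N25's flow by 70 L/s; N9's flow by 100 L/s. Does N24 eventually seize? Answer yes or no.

Round 1 — N25 at 180 > 160; N9 at 110 > 80. N25, N9 seize.
  N25 sheds 180 L/s to N17: 180 each.
    N17: 60+180 = 240 > 130
  N9 sheds 110 L/s to N24, N29, N8: 36 each (2 lost).
    N24: 20+36 = 56 ≤ 60
    N29: 50+36 = 86 ≤ 130
    N8: 80+36 = 116 ≤ 160
Round 2 — N17 seizes.
  N17 sheds 240 L/s to N19, N6, N7: 80 each.
    N19: 30+80 = 110 > 70
    N6: 30+80 = 110 > 90
    N7: 80+80 = 160 > 150
Round 3 — N19, N6, N7 seize.
  N19 sheds 110 L/s: no online neighbours, lost.
  N6 sheds 110 L/s: no online neighbours, lost.
  N7 sheds 160 L/s: no online neighbours, lost.
No further seizures.

no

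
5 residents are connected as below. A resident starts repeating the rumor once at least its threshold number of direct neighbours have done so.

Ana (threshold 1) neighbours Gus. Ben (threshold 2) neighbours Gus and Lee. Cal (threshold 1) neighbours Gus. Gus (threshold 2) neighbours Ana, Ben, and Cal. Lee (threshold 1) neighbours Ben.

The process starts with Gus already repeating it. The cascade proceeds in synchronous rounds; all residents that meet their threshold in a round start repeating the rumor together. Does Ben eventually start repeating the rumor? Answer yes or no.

no

Round 1 — Gus starts repeating the rumor (initial).
Round 2 — checking thresholds:
  Ana: 1 of 1 neighbours ≥ 1, starts repeating the rumor.
  Ben: 1 of 2 neighbours < 2, below threshold.
  Cal: 1 of 1 neighbours ≥ 1, starts repeating the rumor.
Round 3 — no new spreads; cascade stops.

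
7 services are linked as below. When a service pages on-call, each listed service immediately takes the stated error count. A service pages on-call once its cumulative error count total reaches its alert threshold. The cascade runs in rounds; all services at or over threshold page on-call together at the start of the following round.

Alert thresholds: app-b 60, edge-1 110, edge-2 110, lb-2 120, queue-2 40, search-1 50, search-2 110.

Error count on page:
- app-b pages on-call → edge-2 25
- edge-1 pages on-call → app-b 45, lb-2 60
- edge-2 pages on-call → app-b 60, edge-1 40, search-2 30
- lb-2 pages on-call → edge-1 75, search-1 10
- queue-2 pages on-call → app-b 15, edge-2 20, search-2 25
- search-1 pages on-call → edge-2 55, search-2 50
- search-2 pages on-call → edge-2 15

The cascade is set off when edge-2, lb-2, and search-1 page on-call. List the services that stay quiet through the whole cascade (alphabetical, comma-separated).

queue-2, search-2

Round 1 — edge-2, lb-2, search-1 page on-call (initial).
  app-b: +60 → 60 ≥ 60
  edge-1: +40+75 → 115 ≥ 110
  search-2: +30+50 → 80 < 110
Round 2 — app-b, edge-1 page on-call.
No further pages.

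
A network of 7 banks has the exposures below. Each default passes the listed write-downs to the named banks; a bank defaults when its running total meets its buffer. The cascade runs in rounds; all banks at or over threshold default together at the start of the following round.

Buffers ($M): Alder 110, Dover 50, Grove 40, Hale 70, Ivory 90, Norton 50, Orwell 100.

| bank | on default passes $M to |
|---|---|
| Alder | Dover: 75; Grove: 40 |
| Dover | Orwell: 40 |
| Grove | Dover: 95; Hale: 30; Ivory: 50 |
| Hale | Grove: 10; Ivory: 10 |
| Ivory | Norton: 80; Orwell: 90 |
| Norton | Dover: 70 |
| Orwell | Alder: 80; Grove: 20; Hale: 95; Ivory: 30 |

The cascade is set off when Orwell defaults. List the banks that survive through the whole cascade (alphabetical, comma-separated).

Round 1 — Orwell defaults (initial).
  Alder: +80 → 80 < 110
  Grove: +20 → 20 < 40
  Hale: +95 → 95 ≥ 70
  Ivory: +30 → 30 < 90
Round 2 — Hale defaults.
  Grove: +10 → 30 < 40
  Ivory: +10 → 40 < 90
No further defaults.

Alder, Dover, Grove, Ivory, Norton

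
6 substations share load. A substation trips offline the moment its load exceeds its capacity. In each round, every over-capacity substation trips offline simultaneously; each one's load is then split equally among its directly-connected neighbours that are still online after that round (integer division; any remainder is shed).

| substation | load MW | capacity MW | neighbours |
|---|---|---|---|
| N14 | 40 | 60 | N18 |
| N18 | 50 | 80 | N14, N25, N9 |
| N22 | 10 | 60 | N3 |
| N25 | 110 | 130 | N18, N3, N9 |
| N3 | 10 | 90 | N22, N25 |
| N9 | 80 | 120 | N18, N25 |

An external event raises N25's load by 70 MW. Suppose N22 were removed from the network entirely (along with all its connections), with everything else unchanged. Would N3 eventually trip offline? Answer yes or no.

With N22 removed:
Round 1 — N25 at 180 > 130. N25 trips offline.
  N25 sheds 180 MW to N18, N3, N9: 60 each.
    N18: 50+60 = 110 > 80
    N3: 10+60 = 70 ≤ 90
    N9: 80+60 = 140 > 120
Round 2 — N18, N9 trip offline.
  N18 sheds 110 MW to N14: 110 each.
    N14: 40+110 = 150 > 60
  N9 sheds 140 MW: no online neighbours, lost.
Round 3 — N14 trips offline.
  N14 sheds 150 MW: no online neighbours, lost.
No further trips.

no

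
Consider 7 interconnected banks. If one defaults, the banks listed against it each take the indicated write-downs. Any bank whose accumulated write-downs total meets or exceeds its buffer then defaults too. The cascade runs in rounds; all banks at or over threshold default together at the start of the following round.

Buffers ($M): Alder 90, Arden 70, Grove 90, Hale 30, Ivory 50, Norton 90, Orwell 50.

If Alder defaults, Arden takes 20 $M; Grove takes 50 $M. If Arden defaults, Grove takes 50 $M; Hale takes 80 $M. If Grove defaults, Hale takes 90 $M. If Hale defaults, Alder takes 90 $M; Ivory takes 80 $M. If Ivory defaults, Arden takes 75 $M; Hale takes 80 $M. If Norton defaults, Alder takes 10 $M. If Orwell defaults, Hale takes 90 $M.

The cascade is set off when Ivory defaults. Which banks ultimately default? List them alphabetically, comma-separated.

Round 1 — Ivory defaults (initial).
  Arden: +75 → 75 ≥ 70
  Hale: +80 → 80 ≥ 30
Round 2 — Arden, Hale default.
  Alder: +90 → 90 ≥ 90
  Grove: +50 → 50 < 90
Round 3 — Alder defaults.
  Grove: +50 → 100 ≥ 90
Round 4 — Grove defaults.
No further defaults.

Alder, Arden, Grove, Hale, Ivory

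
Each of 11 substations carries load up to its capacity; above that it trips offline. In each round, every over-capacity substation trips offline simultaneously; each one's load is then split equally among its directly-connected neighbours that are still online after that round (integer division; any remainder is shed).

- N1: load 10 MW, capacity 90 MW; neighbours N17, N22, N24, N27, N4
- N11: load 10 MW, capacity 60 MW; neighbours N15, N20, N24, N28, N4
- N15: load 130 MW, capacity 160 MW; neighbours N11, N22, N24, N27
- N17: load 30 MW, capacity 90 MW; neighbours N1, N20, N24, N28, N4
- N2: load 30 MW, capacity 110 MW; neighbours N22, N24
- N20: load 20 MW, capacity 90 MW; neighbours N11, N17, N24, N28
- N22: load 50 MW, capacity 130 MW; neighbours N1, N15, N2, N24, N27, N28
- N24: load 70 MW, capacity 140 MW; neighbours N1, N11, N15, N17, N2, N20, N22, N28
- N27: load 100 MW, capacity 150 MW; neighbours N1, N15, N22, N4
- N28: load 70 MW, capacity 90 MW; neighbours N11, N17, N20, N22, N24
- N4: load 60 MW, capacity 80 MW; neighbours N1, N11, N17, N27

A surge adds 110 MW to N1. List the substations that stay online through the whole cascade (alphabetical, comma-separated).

Round 1 — N1 at 120 > 90. N1 trips offline.
  N1 sheds 120 MW to N17, N22, N24, N27, N4: 24 each.
    N17: 30+24 = 54 ≤ 90
    N22: 50+24 = 74 ≤ 130
    N24: 70+24 = 94 ≤ 140
    N27: 100+24 = 124 ≤ 150
    N4: 60+24 = 84 > 80
Round 2 — N4 trips offline.
  N4 sheds 84 MW to N11, N17, N27: 28 each.
    N11: 10+28 = 38 ≤ 60
    N17: 54+28 = 82 ≤ 90
    N27: 124+28 = 152 > 150
Round 3 — N27 trips offline.
  N27 sheds 152 MW to N15, N22: 76 each.
    N15: 130+76 = 206 > 160
    N22: 74+76 = 150 > 130
Round 4 — N15, N22 trip offline.
  N15 sheds 206 MW to N11, N24: 103 each.
    N11: 38+103 = 141 > 60
    N24: 94+103 = 197 > 140
  N22 sheds 150 MW to N2, N24, N28: 50 each.
    N2: 30+50 = 80 ≤ 110
    N24: 197+50 = 247 > 140
    N28: 70+50 = 120 > 90
Round 5 — N11, N24, N28 trip offline.
  N11 sheds 141 MW to N20: 141 each.
    N20: 20+141 = 161 > 90
  N24 sheds 247 MW to N17, N2, N20: 82 each (1 lost).
    N17: 82+82 = 164 > 90
    N2: 80+82 = 162 > 110
    N20: 161+82 = 243 > 90
  N28 sheds 120 MW to N17, N20: 60 each.
    N17: 164+60 = 224 > 90
    N20: 243+60 = 303 > 90
Round 6 — N17, N2, N20 trip offline.
  N17 sheds 224 MW: no online neighbours, lost.
  N2 sheds 162 MW: no online neighbours, lost.
  N20 sheds 303 MW: no online neighbours, lost.
No further trips.

none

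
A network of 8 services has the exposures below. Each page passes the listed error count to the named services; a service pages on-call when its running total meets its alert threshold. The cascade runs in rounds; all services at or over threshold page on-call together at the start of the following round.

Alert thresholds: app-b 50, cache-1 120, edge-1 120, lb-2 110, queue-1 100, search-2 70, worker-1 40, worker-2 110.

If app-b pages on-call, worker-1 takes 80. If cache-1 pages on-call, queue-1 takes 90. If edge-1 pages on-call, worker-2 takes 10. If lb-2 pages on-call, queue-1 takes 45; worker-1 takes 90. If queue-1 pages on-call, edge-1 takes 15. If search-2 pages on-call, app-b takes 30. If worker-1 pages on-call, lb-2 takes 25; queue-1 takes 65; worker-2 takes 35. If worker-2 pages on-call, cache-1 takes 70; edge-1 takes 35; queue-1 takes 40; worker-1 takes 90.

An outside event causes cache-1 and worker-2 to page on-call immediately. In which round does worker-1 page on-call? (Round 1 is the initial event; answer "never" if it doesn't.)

Round 1 — cache-1, worker-2 page on-call (initial).
  edge-1: +35 → 35 < 120
  queue-1: +90+40 → 130 ≥ 100
  worker-1: +90 → 90 ≥ 40
Round 2 — queue-1, worker-1 page on-call.
  edge-1: +15 → 50 < 120
  lb-2: +25 → 25 < 110
No further pages.

2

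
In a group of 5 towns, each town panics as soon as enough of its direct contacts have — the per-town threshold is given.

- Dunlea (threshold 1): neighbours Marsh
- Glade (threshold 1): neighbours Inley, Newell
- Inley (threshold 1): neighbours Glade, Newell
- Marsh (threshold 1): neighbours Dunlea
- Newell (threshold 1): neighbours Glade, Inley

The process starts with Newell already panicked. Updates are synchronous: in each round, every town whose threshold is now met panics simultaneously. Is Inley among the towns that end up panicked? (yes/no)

Round 1 — Newell panics (initial).
Round 2 — checking thresholds:
  Glade: 1 of 2 neighbours ≥ 1, panics.
  Inley: 1 of 2 neighbours ≥ 1, panics.
Round 3 — no new panics; cascade stops.

yes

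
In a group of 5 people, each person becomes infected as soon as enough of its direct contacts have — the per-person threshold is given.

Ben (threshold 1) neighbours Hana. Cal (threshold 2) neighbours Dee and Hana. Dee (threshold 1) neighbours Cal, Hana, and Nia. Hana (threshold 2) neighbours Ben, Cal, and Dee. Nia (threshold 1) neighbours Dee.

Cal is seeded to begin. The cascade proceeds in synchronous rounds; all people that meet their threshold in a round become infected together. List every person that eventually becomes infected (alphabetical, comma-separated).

Round 1 — Cal becomes infected (initial).
Round 2 — checking thresholds:
  Dee: 1 of 3 neighbours ≥ 1, becomes infected.
  Hana: 1 of 3 neighbours < 2, below threshold.
Round 3 — checking thresholds:
  Hana: 2 of 3 neighbours ≥ 2, becomes infected.
  Nia: 1 of 1 neighbours ≥ 1, becomes infected.
Round 4 — checking thresholds:
  Ben: 1 of 1 neighbours ≥ 1, becomes infected.
Round 5 — no new infections; cascade stops.

Ben, Cal, Dee, Hana, Nia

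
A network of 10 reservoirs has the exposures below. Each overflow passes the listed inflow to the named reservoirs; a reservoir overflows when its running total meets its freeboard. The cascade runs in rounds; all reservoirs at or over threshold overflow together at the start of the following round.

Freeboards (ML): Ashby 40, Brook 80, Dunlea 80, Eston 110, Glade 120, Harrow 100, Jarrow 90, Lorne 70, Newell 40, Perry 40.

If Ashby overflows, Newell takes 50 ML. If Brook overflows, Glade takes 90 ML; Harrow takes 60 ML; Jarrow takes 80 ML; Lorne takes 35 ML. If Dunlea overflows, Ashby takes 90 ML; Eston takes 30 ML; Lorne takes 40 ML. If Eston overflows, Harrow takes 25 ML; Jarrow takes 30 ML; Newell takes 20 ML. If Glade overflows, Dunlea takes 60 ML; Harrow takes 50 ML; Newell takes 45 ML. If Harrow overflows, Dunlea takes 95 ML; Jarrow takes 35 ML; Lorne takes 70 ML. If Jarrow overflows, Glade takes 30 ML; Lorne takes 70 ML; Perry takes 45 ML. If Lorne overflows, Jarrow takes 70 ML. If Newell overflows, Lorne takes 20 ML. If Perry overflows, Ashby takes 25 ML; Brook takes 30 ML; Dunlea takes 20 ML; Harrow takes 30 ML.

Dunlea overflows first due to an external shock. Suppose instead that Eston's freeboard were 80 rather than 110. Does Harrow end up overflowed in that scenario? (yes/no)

With Eston's freeboard at 80:
Round 1 — Dunlea overflows (initial).
  Ashby: +90 → 90 ≥ 40
  Eston: +30 → 30 < 80
  Lorne: +40 → 40 < 70
Round 2 — Ashby overflows.
  Newell: +50 → 50 ≥ 40
Round 3 — Newell overflows.
  Lorne: +20 → 60 < 70
No further overflows.

no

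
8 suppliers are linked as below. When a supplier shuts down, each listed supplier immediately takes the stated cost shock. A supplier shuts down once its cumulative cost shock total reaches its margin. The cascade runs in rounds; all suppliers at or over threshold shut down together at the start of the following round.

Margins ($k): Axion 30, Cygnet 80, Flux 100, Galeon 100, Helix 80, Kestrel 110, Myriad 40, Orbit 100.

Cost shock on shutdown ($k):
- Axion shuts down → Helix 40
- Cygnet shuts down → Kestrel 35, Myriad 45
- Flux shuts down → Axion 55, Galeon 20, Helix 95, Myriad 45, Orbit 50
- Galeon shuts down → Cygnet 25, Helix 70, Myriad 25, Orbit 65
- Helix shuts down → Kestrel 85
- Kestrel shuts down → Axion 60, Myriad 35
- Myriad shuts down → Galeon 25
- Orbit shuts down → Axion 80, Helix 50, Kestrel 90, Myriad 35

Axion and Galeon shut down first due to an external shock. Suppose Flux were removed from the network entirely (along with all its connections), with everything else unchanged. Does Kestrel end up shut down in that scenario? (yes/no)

With Flux removed:
Round 1 — Axion, Galeon shut down (initial).
  Cygnet: +25 → 25 < 80
  Helix: +40+70 → 110 ≥ 80
  Myriad: +25 → 25 < 40
  Orbit: +65 → 65 < 100
Round 2 — Helix shuts down.
  Kestrel: +85 → 85 < 110
No further shutdowns.

no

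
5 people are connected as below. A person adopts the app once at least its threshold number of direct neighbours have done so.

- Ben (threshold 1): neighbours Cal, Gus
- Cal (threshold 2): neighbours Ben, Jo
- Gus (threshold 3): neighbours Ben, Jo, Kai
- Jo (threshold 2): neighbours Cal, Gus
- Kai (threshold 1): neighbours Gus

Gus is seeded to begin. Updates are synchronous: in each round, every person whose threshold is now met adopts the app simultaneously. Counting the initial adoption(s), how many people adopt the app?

3

Round 1 — Gus adopts the app (initial).
Round 2 — checking thresholds:
  Ben: 1 of 2 neighbours ≥ 1, adopts the app.
  Jo: 1 of 2 neighbours < 2, below threshold.
  Kai: 1 of 1 neighbours ≥ 1, adopts the app.
Round 3 — no new adoptions; cascade stops.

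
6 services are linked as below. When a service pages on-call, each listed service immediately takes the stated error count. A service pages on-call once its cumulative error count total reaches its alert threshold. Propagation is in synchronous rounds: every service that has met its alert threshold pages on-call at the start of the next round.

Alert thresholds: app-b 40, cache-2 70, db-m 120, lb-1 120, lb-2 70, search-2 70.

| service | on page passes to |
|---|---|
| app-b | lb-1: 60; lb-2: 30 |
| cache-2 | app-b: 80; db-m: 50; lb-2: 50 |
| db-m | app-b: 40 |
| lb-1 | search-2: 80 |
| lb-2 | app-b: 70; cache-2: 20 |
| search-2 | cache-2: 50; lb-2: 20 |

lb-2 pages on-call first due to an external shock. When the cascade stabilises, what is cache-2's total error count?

20

Round 1 — lb-2 pages on-call (initial).
  app-b: +70 → 70 ≥ 40
  cache-2: +20 → 20 < 70
Round 2 — app-b pages on-call.
  lb-1: +60 → 60 < 120
No further pages.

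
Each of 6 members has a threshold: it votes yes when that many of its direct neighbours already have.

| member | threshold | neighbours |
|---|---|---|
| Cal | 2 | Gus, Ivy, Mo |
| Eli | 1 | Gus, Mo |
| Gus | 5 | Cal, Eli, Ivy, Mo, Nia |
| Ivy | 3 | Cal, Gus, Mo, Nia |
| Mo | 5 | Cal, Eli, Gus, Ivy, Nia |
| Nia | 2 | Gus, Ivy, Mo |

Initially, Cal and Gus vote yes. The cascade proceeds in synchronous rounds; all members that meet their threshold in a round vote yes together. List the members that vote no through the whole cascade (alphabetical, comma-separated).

Round 1 — Cal, Gus vote yes (initial).
Round 2 — checking thresholds:
  Eli: 1 of 2 neighbours ≥ 1, votes yes.
  Ivy: 2 of 4 neighbours < 3, not yet.
  Mo: 2 of 5 neighbours < 5, not yet.
  Nia: 1 of 3 neighbours < 2, not yet.
Round 3 — no new yes votes; cascade stops.

Ivy, Mo, Nia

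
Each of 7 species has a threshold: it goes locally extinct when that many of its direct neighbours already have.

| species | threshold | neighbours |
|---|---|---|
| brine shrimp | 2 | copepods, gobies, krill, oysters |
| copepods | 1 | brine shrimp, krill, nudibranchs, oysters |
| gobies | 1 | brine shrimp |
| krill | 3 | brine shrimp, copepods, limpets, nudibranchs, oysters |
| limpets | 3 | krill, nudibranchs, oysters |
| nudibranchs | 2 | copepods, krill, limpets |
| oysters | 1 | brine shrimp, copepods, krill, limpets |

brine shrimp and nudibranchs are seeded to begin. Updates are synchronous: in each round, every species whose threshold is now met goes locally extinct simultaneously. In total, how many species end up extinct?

7

Round 1 — brine shrimp, nudibranchs go locally extinct (initial).
Round 2 — checking thresholds:
  copepods: 2 of 4 neighbours ≥ 1, goes locally extinct.
  gobies: 1 of 1 neighbours ≥ 1, goes locally extinct.
  krill: 2 of 5 neighbours < 3, holds.
  limpets: 1 of 3 neighbours < 3, holds.
  oysters: 1 of 4 neighbours ≥ 1, goes locally extinct.
Round 3 — checking thresholds:
  krill: 4 of 5 neighbours ≥ 3, goes locally extinct.
  limpets: 2 of 3 neighbours < 3, holds.
Round 4 — checking thresholds:
  limpets: 3 of 3 neighbours ≥ 3, goes locally extinct.
Round 5 — no new extinctions; cascade stops.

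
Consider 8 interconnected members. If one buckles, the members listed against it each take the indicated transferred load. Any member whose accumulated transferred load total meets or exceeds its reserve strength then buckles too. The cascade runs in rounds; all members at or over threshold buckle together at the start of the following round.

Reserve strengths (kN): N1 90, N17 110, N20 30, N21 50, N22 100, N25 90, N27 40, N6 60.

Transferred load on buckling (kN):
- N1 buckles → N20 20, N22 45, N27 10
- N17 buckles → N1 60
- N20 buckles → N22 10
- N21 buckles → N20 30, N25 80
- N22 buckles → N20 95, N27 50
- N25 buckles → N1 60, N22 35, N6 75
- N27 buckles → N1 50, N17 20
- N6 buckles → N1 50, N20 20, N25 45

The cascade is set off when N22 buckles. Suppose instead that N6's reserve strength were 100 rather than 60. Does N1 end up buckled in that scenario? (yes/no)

no

With N6's reserve strength at 100:
Round 1 — N22 buckles (initial).
  N20: +95 → 95 ≥ 30
  N27: +50 → 50 ≥ 40
Round 2 — N20, N27 buckle.
  N1: +50 → 50 < 90
  N17: +20 → 20 < 110
No further bucklings.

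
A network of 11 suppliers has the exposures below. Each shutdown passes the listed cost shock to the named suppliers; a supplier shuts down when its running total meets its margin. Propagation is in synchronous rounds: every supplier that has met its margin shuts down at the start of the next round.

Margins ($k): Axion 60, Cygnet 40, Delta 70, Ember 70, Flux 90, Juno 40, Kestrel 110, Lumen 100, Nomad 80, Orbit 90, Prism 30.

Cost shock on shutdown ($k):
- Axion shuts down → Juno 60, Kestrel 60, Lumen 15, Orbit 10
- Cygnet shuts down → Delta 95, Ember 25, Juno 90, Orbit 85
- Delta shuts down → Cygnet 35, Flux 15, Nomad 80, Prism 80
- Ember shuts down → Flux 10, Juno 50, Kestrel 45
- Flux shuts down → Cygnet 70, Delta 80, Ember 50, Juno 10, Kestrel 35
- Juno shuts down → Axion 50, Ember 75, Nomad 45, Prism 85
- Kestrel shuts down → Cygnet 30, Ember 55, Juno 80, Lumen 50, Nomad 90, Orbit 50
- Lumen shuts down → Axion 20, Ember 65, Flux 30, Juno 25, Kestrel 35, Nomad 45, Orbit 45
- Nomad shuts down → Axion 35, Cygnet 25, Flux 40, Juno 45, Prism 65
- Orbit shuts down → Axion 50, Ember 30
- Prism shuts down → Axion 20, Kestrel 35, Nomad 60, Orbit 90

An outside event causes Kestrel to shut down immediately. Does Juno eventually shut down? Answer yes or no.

Round 1 — Kestrel shuts down (initial).
  Cygnet: +30 → 30 < 40
  Ember: +55 → 55 < 70
  Juno: +80 → 80 ≥ 40
  Lumen: +50 → 50 < 100
  Nomad: +90 → 90 ≥ 80
  Orbit: +50 → 50 < 90
Round 2 — Juno, Nomad shut down.
  Axion: +50+35 → 85 ≥ 60
  Cygnet: +25 → 55 ≥ 40
  Ember: +75 → 130 ≥ 70
  Flux: +40 → 40 < 90
  Prism: +85+65 → 150 ≥ 30
Round 3 — Axion, Cygnet, Ember, Prism shut down.
  Delta: +95 → 95 ≥ 70
  Flux: +10 → 50 < 90
  Lumen: +15 → 65 < 100
  Orbit: +10+85+90 → 235 ≥ 90
Round 4 — Delta, Orbit shut down.
  Flux: +15 → 65 < 90
No further shutdowns.

yes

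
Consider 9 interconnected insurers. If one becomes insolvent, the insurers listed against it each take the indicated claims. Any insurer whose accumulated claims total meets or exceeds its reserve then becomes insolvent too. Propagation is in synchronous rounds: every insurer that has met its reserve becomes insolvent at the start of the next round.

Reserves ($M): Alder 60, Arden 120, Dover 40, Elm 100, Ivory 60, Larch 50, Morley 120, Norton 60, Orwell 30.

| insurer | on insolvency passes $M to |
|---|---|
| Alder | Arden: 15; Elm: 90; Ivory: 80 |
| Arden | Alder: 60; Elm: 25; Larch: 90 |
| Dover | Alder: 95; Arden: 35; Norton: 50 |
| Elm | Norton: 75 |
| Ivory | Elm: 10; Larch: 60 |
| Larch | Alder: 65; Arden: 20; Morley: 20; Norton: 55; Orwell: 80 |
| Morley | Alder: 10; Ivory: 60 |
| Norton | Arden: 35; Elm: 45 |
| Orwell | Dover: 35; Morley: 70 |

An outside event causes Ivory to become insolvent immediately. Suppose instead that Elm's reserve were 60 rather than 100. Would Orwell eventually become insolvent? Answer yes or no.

yes

With Elm's reserve at 60:
Round 1 — Ivory becomes insolvent (initial).
  Elm: +10 → 10 < 60
  Larch: +60 → 60 ≥ 50
Round 2 — Larch becomes insolvent.
  Alder: +65 → 65 ≥ 60
  Arden: +20 → 20 < 120
  Morley: +20 → 20 < 120
  Norton: +55 → 55 < 60
  Orwell: +80 → 80 ≥ 30
Round 3 — Alder, Orwell become insolvent.
  Arden: +15 → 35 < 120
  Dover: +35 → 35 < 40
  Elm: +90 → 100 ≥ 60
  Morley: +70 → 90 < 120
Round 4 — Elm becomes insolvent.
  Norton: +75 → 130 ≥ 60
Round 5 — Norton becomes insolvent.
  Arden: +35 → 70 < 120
No further insolvencies.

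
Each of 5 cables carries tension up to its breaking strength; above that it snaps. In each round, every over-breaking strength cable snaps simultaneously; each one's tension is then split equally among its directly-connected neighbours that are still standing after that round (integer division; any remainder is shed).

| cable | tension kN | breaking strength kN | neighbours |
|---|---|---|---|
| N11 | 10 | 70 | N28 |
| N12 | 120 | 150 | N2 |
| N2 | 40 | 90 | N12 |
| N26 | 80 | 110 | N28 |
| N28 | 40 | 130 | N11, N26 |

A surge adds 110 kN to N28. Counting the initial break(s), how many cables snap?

Round 1 — N28 at 150 > 130. N28 snaps.
  N28 sheds 150 kN to N11, N26: 75 each.
    N11: 10+75 = 85 > 70
    N26: 80+75 = 155 > 110
Round 2 — N11, N26 snap.
  N11 sheds 85 kN: no online neighbours, lost.
  N26 sheds 155 kN: no online neighbours, lost.
No further breaks.

3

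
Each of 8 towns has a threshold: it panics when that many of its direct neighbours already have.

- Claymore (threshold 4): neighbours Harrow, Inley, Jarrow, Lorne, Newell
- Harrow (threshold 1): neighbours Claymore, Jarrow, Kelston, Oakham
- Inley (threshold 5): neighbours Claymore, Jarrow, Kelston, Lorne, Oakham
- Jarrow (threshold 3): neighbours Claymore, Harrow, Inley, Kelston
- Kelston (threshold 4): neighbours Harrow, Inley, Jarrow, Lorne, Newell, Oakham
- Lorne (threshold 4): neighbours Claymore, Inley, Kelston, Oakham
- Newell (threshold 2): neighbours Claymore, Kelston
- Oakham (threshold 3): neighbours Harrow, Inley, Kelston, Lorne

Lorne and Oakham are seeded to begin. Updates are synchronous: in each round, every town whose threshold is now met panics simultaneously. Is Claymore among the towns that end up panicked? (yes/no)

no

Round 1 — Lorne, Oakham panic (initial).
Round 2 — checking thresholds:
  Claymore: 1 of 5 neighbours < 4, not yet.
  Harrow: 1 of 4 neighbours ≥ 1, panics.
  Inley: 2 of 5 neighbours < 5, not yet.
  Kelston: 2 of 6 neighbours < 4, not yet.
Round 3 — no new panics; cascade stops.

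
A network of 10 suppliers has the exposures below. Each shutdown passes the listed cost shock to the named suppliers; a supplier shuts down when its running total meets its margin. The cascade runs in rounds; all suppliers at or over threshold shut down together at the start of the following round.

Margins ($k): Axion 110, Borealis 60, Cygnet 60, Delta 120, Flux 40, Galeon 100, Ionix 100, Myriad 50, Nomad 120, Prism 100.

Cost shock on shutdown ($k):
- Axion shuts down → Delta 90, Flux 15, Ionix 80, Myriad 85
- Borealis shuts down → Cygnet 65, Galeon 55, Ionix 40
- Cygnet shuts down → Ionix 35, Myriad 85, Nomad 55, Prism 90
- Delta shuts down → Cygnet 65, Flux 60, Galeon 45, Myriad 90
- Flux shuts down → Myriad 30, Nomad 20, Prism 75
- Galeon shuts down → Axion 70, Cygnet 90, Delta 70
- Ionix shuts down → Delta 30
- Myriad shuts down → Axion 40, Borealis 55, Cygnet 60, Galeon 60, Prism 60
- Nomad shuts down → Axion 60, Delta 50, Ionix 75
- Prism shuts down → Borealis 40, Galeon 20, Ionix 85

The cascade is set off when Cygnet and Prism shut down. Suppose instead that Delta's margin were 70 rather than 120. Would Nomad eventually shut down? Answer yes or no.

With Delta's margin at 70:
Round 1 — Cygnet, Prism shut down (initial).
  Borealis: +40 → 40 < 60
  Galeon: +20 → 20 < 100
  Ionix: +35+85 → 120 ≥ 100
  Myriad: +85 → 85 ≥ 50
  Nomad: +55 → 55 < 120
Round 2 — Ionix, Myriad shut down.
  Axion: +40 → 40 < 110
  Borealis: +55 → 95 ≥ 60
  Delta: +30 → 30 < 70
  Galeon: +60 → 80 < 100
Round 3 — Borealis shuts down.
  Galeon: +55 → 135 ≥ 100
Round 4 — Galeon shuts down.
  Axion: +70 → 110 ≥ 110
  Delta: +70 → 100 ≥ 70
Round 5 — Axion, Delta shut down.
  Flux: +15+60 → 75 ≥ 40
Round 6 — Flux shuts down.
  Nomad: +20 → 75 < 120
No further shutdowns.

no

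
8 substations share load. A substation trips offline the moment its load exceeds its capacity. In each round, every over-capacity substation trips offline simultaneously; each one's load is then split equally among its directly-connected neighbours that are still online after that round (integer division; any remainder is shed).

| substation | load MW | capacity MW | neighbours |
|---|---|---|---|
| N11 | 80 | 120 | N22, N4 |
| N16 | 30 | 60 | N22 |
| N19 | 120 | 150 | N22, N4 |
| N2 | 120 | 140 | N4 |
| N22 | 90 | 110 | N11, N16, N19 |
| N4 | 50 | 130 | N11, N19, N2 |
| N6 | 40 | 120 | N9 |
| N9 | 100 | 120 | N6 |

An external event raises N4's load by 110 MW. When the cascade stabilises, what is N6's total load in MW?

Round 1 — N4 at 160 > 130. N4 trips offline.
  N4 sheds 160 MW to N11, N19, N2: 53 each (1 lost).
    N11: 80+53 = 133 > 120
    N19: 120+53 = 173 > 150
    N2: 120+53 = 173 > 140
Round 2 — N11, N19, N2 trip offline.
  N11 sheds 133 MW to N22: 133 each.
    N22: 90+133 = 223 > 110
  N19 sheds 173 MW to N22: 173 each.
    N22: 223+173 = 396 > 110
  N2 sheds 173 MW: no online neighbours, lost.
Round 3 — N22 trips offline.
  N22 sheds 396 MW to N16: 396 each.
    N16: 30+396 = 426 > 60
Round 4 — N16 trips offline.
  N16 sheds 426 MW: no online neighbours, lost.
No further trips.

40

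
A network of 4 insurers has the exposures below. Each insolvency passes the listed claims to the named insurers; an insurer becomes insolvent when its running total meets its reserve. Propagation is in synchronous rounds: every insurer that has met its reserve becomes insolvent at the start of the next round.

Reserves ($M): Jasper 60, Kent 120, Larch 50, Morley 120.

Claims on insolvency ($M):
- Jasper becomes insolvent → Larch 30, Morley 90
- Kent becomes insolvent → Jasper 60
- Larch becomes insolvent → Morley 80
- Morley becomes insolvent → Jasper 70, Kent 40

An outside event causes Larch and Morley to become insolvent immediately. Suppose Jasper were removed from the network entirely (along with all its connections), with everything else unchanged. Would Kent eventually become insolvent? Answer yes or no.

With Jasper removed:
Round 1 — Larch, Morley become insolvent (initial).
  Kent: +40 → 40 < 120
No further insolvencies.

no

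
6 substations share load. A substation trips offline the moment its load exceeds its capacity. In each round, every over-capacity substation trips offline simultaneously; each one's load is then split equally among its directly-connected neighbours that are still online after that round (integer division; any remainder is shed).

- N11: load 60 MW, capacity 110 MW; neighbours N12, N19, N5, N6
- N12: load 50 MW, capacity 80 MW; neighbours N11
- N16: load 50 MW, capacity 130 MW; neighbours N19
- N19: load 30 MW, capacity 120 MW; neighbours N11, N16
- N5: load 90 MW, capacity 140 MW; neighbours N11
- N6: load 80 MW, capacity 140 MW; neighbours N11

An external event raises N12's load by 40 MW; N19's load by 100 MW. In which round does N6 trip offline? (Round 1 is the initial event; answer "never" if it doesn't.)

Round 1 — N12 at 90 > 80; N19 at 130 > 120. N12, N19 trip offline.
  N12 sheds 90 MW to N11: 90 each.
    N11: 60+90 = 150 > 110
  N19 sheds 130 MW to N11, N16: 65 each.
    N11: 150+65 = 215 > 110
    N16: 50+65 = 115 ≤ 130
Round 2 — N11 trips offline.
  N11 sheds 215 MW to N5, N6: 107 each (1 lost).
    N5: 90+107 = 197 > 140
    N6: 80+107 = 187 > 140
Round 3 — N5, N6 trip offline.
  N5 sheds 197 MW: no online neighbours, lost.
  N6 sheds 187 MW: no online neighbours, lost.
No further trips.

3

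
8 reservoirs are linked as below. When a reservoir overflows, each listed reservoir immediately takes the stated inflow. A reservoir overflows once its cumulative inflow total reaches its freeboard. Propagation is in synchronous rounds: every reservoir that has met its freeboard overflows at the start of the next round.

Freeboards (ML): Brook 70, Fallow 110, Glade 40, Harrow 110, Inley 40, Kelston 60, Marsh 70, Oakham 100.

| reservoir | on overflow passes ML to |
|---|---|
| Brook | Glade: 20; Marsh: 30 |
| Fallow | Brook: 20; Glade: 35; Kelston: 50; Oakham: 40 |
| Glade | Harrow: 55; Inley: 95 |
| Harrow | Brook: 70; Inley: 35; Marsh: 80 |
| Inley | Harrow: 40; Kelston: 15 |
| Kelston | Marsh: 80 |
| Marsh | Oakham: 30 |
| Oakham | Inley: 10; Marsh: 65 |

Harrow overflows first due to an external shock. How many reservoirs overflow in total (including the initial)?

Round 1 — Harrow overflows (initial).
  Brook: +70 → 70 ≥ 70
  Inley: +35 → 35 < 40
  Marsh: +80 → 80 ≥ 70
Round 2 — Brook, Marsh overflow.
  Glade: +20 → 20 < 40
  Oakham: +30 → 30 < 100
No further overflows.

3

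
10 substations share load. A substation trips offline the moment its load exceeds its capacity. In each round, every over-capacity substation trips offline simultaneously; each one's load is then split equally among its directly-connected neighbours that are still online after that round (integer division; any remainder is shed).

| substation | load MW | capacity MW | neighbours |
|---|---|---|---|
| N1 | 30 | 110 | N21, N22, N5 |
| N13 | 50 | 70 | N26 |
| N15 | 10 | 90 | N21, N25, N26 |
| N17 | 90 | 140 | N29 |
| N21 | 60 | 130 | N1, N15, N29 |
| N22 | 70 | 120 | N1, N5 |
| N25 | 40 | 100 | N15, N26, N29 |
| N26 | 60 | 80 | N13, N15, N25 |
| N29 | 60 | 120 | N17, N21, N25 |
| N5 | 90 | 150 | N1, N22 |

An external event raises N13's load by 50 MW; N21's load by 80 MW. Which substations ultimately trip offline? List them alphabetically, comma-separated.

N13, N15, N17, N21, N25, N26, N29

Round 1 — N13 at 100 > 70; N21 at 140 > 130. N13, N21 trip offline.
  N13 sheds 100 MW to N26: 100 each.
    N26: 60+100 = 160 > 80
  N21 sheds 140 MW to N1, N15, N29: 46 each (2 lost).
    N1: 30+46 = 76 ≤ 110
    N15: 10+46 = 56 ≤ 90
    N29: 60+46 = 106 ≤ 120
Round 2 — N26 trips offline.
  N26 sheds 160 MW to N15, N25: 80 each.
    N15: 56+80 = 136 > 90
    N25: 40+80 = 120 > 100
Round 3 — N15, N25 trip offline.
  N15 sheds 136 MW: no online neighbours, lost.
  N25 sheds 120 MW to N29: 120 each.
    N29: 106+120 = 226 > 120
Round 4 — N29 trips offline.
  N29 sheds 226 MW to N17: 226 each.
    N17: 90+226 = 316 > 140
Round 5 — N17 trips offline.
  N17 sheds 316 MW: no online neighbours, lost.
No further trips.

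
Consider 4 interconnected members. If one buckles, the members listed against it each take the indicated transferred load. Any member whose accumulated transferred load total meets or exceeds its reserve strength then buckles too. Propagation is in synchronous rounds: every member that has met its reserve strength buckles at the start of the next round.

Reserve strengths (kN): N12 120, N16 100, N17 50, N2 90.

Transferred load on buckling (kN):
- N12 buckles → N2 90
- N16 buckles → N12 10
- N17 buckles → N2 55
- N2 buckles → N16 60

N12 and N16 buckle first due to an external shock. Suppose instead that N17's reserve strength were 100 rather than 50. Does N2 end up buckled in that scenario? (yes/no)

With N17's reserve strength at 100:
Round 1 — N12, N16 buckle (initial).
  N2: +90 → 90 ≥ 90
Round 2 — N2 buckles.
No further bucklings.

yes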